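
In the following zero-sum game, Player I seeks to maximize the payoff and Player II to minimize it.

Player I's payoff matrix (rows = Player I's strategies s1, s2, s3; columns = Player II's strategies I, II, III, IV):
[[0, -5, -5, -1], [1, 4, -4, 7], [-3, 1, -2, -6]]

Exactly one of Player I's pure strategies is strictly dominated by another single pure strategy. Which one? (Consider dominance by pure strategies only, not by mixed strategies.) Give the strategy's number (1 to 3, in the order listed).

1

Compare s1 with s2: 1 > 0, 4 > -5, -4 > -5, 7 > -1.
So s2 strictly dominates s1 for Player I; s1 is strictly dominated.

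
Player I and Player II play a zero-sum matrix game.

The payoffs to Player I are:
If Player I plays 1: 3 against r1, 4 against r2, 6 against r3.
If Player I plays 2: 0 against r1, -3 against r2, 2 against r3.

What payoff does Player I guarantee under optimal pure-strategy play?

3

Row minima: 3, -3 → Player I's maximin is 3.
Column maxima: 3, 4, 6 → Player II's minimax is 3.
They coincide at (1, r1), so the value is 3.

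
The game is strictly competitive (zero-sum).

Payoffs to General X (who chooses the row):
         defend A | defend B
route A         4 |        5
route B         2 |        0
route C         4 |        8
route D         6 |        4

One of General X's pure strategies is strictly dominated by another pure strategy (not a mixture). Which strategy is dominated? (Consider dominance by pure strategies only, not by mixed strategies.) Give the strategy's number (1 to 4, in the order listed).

Compare route B with route A: 4 > 2, 5 > 0.
So route A strictly dominates route B for General X; route B is strictly dominated.

2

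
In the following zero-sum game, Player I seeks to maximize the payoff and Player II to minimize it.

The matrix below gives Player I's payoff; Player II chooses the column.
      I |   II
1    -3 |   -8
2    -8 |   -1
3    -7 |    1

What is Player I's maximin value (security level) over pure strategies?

The worst-case payoff for each row is 1: -8, 2: -8, 3: -7.
The best of these is -7.

-7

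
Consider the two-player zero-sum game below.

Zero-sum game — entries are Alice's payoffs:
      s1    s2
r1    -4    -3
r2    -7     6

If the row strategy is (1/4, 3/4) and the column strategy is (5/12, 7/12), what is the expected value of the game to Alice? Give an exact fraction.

Against (5/12, 7/12), each row's expected payoff is r1: -41/12; r2: 7/12.
Taking the (1/4, 3/4)-weighted average: (1/4)·(-41/12) + (3/4)·(7/12) = -5/12.

-5/12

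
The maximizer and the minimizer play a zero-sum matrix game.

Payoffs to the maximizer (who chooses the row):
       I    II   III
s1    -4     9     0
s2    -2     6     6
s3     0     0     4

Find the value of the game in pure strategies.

Row minima: -4, -2, 0 → the maximizer's maximin is 0.
Column maxima: 0, 9, 6 → the minimizer's minimax is 0.
They coincide at (s3, I), so the value is 0.

0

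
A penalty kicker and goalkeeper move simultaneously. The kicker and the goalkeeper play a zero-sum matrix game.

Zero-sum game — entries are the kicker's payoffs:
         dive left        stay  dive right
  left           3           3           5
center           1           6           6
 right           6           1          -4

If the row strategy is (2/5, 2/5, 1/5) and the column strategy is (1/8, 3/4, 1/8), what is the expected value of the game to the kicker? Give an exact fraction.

73/20

Against (1/8, 3/4, 1/8), each row's expected payoff is left: 13/4; center: 43/8; right: 1.
Taking the (2/5, 2/5, 1/5)-weighted average: (2/5)·(13/4) + (2/5)·(43/8) + (1/5)·(1) = 73/20.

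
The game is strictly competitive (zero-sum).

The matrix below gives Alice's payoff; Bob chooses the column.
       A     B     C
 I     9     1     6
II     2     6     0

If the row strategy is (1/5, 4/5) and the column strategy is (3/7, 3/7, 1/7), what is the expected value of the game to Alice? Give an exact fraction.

132/35

Against (3/7, 3/7, 1/7), each row's expected payoff is I: 36/7; II: 24/7.
Taking the (1/5, 4/5)-weighted average: (1/5)·(36/7) + (4/5)·(24/7) = 132/35.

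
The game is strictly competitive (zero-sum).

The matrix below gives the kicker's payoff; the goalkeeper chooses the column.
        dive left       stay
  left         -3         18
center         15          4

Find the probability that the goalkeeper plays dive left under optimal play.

Row minima are -3 and 4, so the kicker's maximin is 4; column maxima are 15 and 18, so the goalkeeper's minimax is 15. These differ, so the equilibrium is in mixed strategies.
Let the goalkeeper play dive left with probability q. The kicker is indifferent when −3q + 18(1−q) = 15q + 4(1−q), giving q = 7/16.

7/16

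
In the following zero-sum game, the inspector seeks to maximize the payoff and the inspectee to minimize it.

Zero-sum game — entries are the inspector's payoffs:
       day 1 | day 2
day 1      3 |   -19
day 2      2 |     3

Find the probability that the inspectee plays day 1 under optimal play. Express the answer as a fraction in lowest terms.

Row minima are -19 and 2, so the inspector's maximin is 2; column maxima are 3 and 3, so the inspectee's minimax is 3. These differ, so the equilibrium is in mixed strategies.
Let the inspectee play day 1 with probability q. The inspector is indifferent when 3q − 19(1−q) = 2q + 3(1−q), giving q = 22/23.

22/23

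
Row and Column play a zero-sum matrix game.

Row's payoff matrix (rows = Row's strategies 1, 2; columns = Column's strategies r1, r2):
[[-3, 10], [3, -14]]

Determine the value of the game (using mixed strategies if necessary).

Row minima are -3 and -14, so Row's maximin is -3; column maxima are 3 and 10, so Column's minimax is 3. These differ, so the equilibrium is in mixed strategies.
Let Row play 1 with probability p. Column is indifferent when −3p + 3(1−p) = 10p − 14(1−p), giving p = 17/30.
Let Column play r1 with probability q. Row is indifferent when −3q + 10(1−q) = 3q − 14(1−q), giving q = 4/5.
The value is -3·(4/5) + (10)·(1/5) = -2/5.

-2/5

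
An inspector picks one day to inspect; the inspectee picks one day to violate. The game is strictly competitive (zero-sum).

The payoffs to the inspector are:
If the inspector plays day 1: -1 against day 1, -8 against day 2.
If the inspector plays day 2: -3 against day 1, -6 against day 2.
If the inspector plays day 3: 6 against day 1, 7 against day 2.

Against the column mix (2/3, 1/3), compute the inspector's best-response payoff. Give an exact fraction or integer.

19/3

day 1: (-1)·(2/3) + (-8)·(1/3) = -10/3.
day 2: (-3)·(2/3) + (-6)·(1/3) = -4.
day 3: (6)·(2/3) + (7)·(1/3) = 19/3.
The best pure response is day 3 with expected payoff 19/3.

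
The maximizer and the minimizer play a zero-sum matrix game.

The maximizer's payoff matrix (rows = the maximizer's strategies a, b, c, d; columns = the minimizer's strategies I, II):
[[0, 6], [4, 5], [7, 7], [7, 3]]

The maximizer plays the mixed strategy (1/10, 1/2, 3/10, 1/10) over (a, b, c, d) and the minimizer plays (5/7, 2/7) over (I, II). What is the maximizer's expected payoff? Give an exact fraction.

5

Against (5/7, 2/7), each row's expected payoff is a: 12/7; b: 30/7; c: 7; d: 41/7.
Taking the (1/10, 1/2, 3/10, 1/10)-weighted average: (1/10)·(12/7) + (1/2)·(30/7) + (3/10)·(7) + (1/10)·(41/7) = 5.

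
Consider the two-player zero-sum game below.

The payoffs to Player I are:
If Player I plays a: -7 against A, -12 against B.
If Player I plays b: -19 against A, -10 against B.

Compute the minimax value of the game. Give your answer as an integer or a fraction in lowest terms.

-79/7

Row minima are -12 and -19, so Player I's maximin is -12; column maxima are -7 and -10, so Player II's minimax is -10. These differ, so the equilibrium is in mixed strategies.
Let Player I play a with probability p. Player II is indifferent when −7p − 19(1−p) = −12p − 10(1−p), giving p = 9/14.
Let Player II play A with probability q. Player I is indifferent when −7q − 12(1−q) = −19q − 10(1−q), giving q = 1/7.
The value is -7·(1/7) + (-12)·(6/7) = -79/7.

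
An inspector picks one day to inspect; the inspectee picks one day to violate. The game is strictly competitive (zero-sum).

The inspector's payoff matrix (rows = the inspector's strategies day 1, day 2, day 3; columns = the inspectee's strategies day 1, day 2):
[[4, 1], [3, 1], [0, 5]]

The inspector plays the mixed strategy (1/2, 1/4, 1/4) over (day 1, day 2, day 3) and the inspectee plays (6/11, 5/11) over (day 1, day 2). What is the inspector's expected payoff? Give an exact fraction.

Against (6/11, 5/11), each row's expected payoff is day 1: 29/11; day 2: 23/11; day 3: 25/11.
Taking the (1/2, 1/4, 1/4)-weighted average: (1/2)·(29/11) + (1/4)·(23/11) + (1/4)·(25/11) = 53/22.

53/22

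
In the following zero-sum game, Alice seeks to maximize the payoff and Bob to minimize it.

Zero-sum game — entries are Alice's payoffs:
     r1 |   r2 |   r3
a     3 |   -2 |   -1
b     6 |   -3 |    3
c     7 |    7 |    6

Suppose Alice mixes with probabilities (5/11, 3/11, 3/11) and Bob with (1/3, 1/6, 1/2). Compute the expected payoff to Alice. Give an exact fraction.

8/3

Against (1/3, 1/6, 1/2), each row's expected payoff is a: 1/6; b: 3; c: 13/2.
Taking the (5/11, 3/11, 3/11)-weighted average: (5/11)·(1/6) + (3/11)·(3) + (3/11)·(13/2) = 8/3.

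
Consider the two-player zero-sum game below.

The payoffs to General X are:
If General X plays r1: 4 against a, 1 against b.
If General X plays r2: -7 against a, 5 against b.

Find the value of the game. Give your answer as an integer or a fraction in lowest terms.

Row minima are 1 and -7, so General X's maximin is 1; column maxima are 4 and 5, so General Y's minimax is 4. These differ, so the equilibrium is in mixed strategies.
Let General X play r1 with probability p. General Y is indifferent when 4p − 7(1−p) = p + 5(1−p), giving p = 4/5.
Let General Y play a with probability q. General X is indifferent when 4q + (1−q) = −7q + 5(1−q), giving q = 4/15.
The value is 4·(4/15) + (1)·(11/15) = 9/5.

9/5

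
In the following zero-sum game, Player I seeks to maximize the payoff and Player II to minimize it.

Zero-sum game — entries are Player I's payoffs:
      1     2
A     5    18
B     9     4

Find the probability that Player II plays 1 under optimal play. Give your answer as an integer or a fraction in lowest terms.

Row minima are 5 and 4, so Player I's maximin is 5; column maxima are 9 and 18, so Player II's minimax is 9. These differ, so the equilibrium is in mixed strategies.
Let Player II play 1 with probability q. Player I is indifferent when 5q + 18(1−q) = 9q + 4(1−q), giving q = 7/9.

7/9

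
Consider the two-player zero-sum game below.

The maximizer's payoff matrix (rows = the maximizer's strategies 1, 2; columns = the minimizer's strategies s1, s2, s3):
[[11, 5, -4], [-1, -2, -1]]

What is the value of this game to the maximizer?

-13/10

Column s1 is strictly dominated by s2 for the minimizer (it gives the maximizer more in every row).
The remaining 2×2 game on (1, 2) × (s2, s3) has no saddle point. Let the maximizer play 1 with probability p; indifference gives 5p − 2(1−p) = −4p − (1−p), so p = 1/10.
Similarly the minimizer's optimal q on s2 is 3/10, and the value is 5·(3/10) + (-4)·(7/10) = -13/10.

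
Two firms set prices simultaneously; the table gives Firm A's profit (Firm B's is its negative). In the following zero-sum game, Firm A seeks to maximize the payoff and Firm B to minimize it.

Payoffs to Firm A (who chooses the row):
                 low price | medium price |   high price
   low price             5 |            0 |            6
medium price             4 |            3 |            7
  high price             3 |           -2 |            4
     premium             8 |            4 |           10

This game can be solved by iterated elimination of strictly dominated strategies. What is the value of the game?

4

Column low price is strictly dominated by medium price for Firm B (0<5, 3<4, -2<3, 4<8); eliminate low price.
Row high price is strictly dominated by row low price (0>-2, 6>4); eliminate high price.
Row low price is strictly dominated by row medium price (3>0, 7>6); eliminate low price.
Column high price is strictly dominated by medium price for Firm B (3<7, 4<10); eliminate high price.
Row medium price is strictly dominated by row premium (4>3); eliminate medium price.
Only (premium, medium price) remains, with payoff 4.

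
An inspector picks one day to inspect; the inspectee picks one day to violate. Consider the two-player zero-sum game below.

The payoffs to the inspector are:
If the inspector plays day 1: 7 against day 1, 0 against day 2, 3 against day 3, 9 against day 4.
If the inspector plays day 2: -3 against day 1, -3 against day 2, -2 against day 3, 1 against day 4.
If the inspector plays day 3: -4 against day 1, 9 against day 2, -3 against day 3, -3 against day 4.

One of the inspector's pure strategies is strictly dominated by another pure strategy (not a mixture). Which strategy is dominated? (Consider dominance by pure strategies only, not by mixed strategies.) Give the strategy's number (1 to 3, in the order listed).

2

Compare day 2 with day 1: 7 > -3, 0 > -3, 3 > -2, 9 > 1.
So day 1 strictly dominates day 2 for the inspector; day 2 is strictly dominated.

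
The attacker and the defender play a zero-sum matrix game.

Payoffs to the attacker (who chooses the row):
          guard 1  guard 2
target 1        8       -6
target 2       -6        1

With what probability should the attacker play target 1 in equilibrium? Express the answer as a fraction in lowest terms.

1/3

Row minima are -6 and -6, so the attacker's maximin is -6; column maxima are 8 and 1, so the defender's minimax is 1. These differ, so the equilibrium is in mixed strategies.
Let the attacker play target 1 with probability p. The defender is indifferent when 8p − 6(1−p) = −6p + (1−p), giving p = 1/3.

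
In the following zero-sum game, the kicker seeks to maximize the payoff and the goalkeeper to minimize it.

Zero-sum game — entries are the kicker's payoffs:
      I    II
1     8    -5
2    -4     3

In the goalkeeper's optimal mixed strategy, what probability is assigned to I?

Row minima are -5 and -4, so the kicker's maximin is -4; column maxima are 8 and 3, so the goalkeeper's minimax is 3. These differ, so the equilibrium is in mixed strategies.
Let the goalkeeper play I with probability q. The kicker is indifferent when 8q − 5(1−q) = −4q + 3(1−q), giving q = 2/5.

2/5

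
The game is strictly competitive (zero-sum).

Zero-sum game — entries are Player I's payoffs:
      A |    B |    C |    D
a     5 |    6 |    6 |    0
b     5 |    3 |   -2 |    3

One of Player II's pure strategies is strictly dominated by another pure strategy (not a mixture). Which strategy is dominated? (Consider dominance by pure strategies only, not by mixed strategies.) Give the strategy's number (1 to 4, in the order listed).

1

Player II prefers columns that give Player I less. Compare A with D: 0 < 5, 3 < 5.
So D strictly dominates A for Player II; A is strictly dominated.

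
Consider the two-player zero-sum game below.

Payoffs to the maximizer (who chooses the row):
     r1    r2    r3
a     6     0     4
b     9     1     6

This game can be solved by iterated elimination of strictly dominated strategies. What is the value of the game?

1

Row a is strictly dominated by row b (9>6, 1>0, 6>4); eliminate a.
Column r3 is strictly dominated by r2 for the minimizer (1<6); eliminate r3.
Column r1 is strictly dominated by r2 for the minimizer (1<9); eliminate r1.
Only (b, r2) remains, with payoff 1.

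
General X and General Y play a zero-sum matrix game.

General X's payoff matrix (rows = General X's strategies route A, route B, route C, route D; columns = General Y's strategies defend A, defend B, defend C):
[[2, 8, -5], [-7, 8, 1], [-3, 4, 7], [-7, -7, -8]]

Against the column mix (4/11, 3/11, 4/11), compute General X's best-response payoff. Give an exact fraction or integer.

route A: (2)·(4/11) + (8)·(3/11) + (-5)·(4/11) = 12/11.
route B: (-7)·(4/11) + (8)·(3/11) + (1)·(4/11) = 0.
route C: (-3)·(4/11) + (4)·(3/11) + (7)·(4/11) = 28/11.
route D: (-7)·(4/11) + (-7)·(3/11) + (-8)·(4/11) = -81/11.
The best pure response is route C with expected payoff 28/11.

28/11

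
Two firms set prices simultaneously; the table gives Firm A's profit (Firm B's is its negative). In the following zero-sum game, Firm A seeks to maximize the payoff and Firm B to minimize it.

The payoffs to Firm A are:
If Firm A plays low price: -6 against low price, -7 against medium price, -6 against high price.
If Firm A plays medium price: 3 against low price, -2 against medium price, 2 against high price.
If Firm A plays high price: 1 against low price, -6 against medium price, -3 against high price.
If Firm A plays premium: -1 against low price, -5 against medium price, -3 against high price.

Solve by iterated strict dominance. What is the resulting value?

Row premium is strictly dominated by row medium price (3>-1, -2>-5, 2>-3); eliminate premium.
Column high price is strictly dominated by medium price for Firm B (-7<-6, -2<2, -6<-3); eliminate high price.
Column low price is strictly dominated by medium price for Firm B (-7<-6, -2<3, -6<1); eliminate low price.
Row high price is strictly dominated by row medium price (-2>-6); eliminate high price.
Row low price is strictly dominated by row medium price (-2>-7); eliminate low price.
Only (medium price, medium price) remains, with payoff -2.

-2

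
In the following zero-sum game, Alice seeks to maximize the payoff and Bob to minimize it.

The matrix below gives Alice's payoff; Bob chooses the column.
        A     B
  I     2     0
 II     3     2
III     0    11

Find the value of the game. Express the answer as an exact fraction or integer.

Row I is strictly dominated by row II, so Alice never plays it.
The remaining 2×2 game on (II, III) × (A, B) has no saddle point. Let Alice play II with probability p; indifference gives 3p = 2p + 11(1−p), so p = 11/12.
Similarly Bob's optimal q on A is 3/4, and the value is 3·(3/4) + (2)·(1/4) = 11/4.

11/4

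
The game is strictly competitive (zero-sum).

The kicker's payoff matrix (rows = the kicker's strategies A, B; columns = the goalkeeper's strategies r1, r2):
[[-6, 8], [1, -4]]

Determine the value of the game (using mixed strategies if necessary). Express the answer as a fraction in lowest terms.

-16/19

Row minima are -6 and -4, so the kicker's maximin is -4; column maxima are 1 and 8, so the goalkeeper's minimax is 1. These differ, so the equilibrium is in mixed strategies.
Let the kicker play A with probability p. The goalkeeper is indifferent when −6p + (1−p) = 8p − 4(1−p), giving p = 5/19.
Let the goalkeeper play r1 with probability q. The kicker is indifferent when −6q + 8(1−q) = q − 4(1−q), giving q = 12/19.
The value is -6·(12/19) + (8)·(7/19) = -16/19.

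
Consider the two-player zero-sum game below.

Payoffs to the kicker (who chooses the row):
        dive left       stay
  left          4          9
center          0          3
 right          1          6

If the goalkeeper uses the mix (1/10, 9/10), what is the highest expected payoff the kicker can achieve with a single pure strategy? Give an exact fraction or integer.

left: (4)·(1/10) + (9)·(9/10) = 17/2.
center: (0)·(1/10) + (3)·(9/10) = 27/10.
right: (1)·(1/10) + (6)·(9/10) = 11/2.
The best pure response is left with expected payoff 17/2.

17/2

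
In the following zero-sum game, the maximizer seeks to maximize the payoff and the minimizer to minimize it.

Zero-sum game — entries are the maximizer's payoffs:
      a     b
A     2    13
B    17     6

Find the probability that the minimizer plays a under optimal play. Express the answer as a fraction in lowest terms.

Row minima are 2 and 6, so the maximizer's maximin is 6; column maxima are 17 and 13, so the minimizer's minimax is 13. These differ, so the equilibrium is in mixed strategies.
Let the minimizer play a with probability q. The maximizer is indifferent when 2q + 13(1−q) = 17q + 6(1−q), giving q = 7/22.

7/22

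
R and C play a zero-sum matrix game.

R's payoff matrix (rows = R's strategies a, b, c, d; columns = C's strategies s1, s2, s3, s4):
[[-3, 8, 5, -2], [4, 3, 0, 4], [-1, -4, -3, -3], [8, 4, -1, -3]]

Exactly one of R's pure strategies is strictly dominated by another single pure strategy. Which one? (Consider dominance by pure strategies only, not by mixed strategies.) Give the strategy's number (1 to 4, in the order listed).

Compare c with b: 4 > -1, 3 > -4, 0 > -3, 4 > -3.
So b strictly dominates c for R; c is strictly dominated.

3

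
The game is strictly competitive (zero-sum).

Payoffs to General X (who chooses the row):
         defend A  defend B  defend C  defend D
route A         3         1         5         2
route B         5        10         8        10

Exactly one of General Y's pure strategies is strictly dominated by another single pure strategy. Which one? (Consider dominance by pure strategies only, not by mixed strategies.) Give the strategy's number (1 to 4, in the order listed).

General Y prefers columns that give General X less. Compare defend C with defend A: 3 < 5, 5 < 8.
So defend A strictly dominates defend C for General Y; defend C is strictly dominated.

3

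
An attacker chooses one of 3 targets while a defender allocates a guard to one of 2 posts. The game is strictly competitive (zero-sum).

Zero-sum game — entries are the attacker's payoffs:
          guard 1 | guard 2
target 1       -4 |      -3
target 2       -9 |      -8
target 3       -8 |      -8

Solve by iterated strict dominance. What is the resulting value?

Row target 2 is strictly dominated by row target 1 (-4>-9, -3>-8); eliminate target 2.
Row target 3 is strictly dominated by row target 1 (-4>-8, -3>-8); eliminate target 3.
Column guard 2 is strictly dominated by guard 1 for the defender (-4<-3); eliminate guard 2.
Only (target 1, guard 1) remains, with payoff -4.

-4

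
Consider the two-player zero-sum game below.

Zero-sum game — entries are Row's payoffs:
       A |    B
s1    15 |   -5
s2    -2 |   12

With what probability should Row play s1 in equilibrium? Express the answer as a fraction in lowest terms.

Row minima are -5 and -2, so Row's maximin is -2; column maxima are 15 and 12, so Column's minimax is 12. These differ, so the equilibrium is in mixed strategies.
Let Row play s1 with probability p. Column is indifferent when 15p − 2(1−p) = −5p + 12(1−p), giving p = 7/17.

7/17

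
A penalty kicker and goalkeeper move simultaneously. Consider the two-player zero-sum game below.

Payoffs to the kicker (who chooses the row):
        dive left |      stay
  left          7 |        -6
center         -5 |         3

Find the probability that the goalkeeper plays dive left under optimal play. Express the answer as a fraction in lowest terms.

3/7

Row minima are -6 and -5, so the kicker's maximin is -5; column maxima are 7 and 3, so the goalkeeper's minimax is 3. These differ, so the equilibrium is in mixed strategies.
Let the goalkeeper play dive left with probability q. The kicker is indifferent when 7q − 6(1−q) = −5q + 3(1−q), giving q = 3/7.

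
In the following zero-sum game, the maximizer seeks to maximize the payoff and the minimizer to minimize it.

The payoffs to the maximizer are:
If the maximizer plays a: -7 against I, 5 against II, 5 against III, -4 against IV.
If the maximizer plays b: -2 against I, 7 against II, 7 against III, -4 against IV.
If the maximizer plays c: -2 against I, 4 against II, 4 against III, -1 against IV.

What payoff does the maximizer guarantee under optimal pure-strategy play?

Row minima: -7, -4, -2 → the maximizer's maximin is -2.
Column maxima: -2, 7, 7, -1 → the minimizer's minimax is -2.
They coincide at (c, I), so the value is -2.

-2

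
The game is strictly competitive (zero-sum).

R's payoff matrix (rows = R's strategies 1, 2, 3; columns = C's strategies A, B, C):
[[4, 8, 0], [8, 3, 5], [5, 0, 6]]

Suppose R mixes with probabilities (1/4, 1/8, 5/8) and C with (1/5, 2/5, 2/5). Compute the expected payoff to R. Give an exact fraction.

149/40

Against (1/5, 2/5, 2/5), each row's expected payoff is 1: 4; 2: 24/5; 3: 17/5.
Taking the (1/4, 1/8, 5/8)-weighted average: (1/4)·(4) + (1/8)·(24/5) + (5/8)·(17/5) = 149/40.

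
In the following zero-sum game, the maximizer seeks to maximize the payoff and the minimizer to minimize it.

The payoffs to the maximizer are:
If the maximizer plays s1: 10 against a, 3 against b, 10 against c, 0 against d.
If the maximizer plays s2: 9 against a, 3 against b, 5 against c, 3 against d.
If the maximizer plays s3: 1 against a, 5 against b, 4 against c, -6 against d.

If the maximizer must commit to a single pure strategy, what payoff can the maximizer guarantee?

The worst-case payoff for each row is s1: 0, s2: 3, s3: -6.
The best of these is 3.

3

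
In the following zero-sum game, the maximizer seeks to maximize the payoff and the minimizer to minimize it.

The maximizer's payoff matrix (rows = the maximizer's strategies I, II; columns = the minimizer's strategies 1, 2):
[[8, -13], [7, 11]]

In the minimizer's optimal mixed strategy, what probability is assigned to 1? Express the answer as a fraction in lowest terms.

24/25

Row minima are -13 and 7, so the maximizer's maximin is 7; column maxima are 8 and 11, so the minimizer's minimax is 8. These differ, so the equilibrium is in mixed strategies.
Let the minimizer play 1 with probability q. The maximizer is indifferent when 8q − 13(1−q) = 7q + 11(1−q), giving q = 24/25.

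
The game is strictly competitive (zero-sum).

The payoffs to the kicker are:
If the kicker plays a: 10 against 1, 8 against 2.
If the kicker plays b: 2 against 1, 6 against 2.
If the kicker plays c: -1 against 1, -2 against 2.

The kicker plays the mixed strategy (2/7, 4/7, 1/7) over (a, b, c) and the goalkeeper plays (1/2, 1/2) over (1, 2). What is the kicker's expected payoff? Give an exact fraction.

65/14

Against (1/2, 1/2), each row's expected payoff is a: 9; b: 4; c: -3/2.
Taking the (2/7, 4/7, 1/7)-weighted average: (2/7)·(9) + (4/7)·(4) + (1/7)·(-3/2) = 65/14.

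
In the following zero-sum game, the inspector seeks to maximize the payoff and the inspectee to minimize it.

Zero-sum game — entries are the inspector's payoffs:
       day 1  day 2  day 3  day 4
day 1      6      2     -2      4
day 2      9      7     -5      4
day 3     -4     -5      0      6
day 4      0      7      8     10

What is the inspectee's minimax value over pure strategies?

7

The worst case (largest entry) in each column is day 1: 9, day 2: 7, day 3: 8, day 4: 10.
The best (smallest) of these is 7.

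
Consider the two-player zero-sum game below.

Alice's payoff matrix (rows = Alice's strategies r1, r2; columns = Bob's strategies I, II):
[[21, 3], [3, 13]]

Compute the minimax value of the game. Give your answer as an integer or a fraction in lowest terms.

Row minima are 3 and 3, so Alice's maximin is 3; column maxima are 21 and 13, so Bob's minimax is 13. These differ, so the equilibrium is in mixed strategies.
Let Alice play r1 with probability p. Bob is indifferent when 21p + 3(1−p) = 3p + 13(1−p), giving p = 5/14.
Let Bob play I with probability q. Alice is indifferent when 21q + 3(1−q) = 3q + 13(1−q), giving q = 5/14.
The value is 21·(5/14) + (3)·(9/14) = 66/7.

66/7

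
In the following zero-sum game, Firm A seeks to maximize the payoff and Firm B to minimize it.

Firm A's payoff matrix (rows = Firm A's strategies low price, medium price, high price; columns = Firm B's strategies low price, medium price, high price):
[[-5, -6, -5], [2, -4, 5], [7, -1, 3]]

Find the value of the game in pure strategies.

Row minima: -6, -4, -1 → Firm A's maximin is -1.
Column maxima: 7, -1, 5 → Firm B's minimax is -1.
They coincide at (high price, medium price), so the value is -1.

-1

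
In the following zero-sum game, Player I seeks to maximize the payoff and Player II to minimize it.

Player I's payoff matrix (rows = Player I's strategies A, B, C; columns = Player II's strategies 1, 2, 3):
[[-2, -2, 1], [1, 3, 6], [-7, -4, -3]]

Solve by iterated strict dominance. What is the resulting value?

Row C is strictly dominated by row A (-2>-7, -2>-4, 1>-3); eliminate C.
Column 3 is strictly dominated by 1 for Player II (-2<1, 1<6); eliminate 3.
Row A is strictly dominated by row B (1>-2, 3>-2); eliminate A.
Column 2 is strictly dominated by 1 for Player II (1<3); eliminate 2.
Only (B, 1) remains, with payoff 1.

1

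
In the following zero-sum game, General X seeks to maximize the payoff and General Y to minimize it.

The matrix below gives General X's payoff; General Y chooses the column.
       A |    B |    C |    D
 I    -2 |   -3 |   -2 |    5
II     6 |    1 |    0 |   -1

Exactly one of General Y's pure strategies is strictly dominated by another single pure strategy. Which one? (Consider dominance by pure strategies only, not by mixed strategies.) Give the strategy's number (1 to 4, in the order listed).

1

General Y prefers columns that give General X less. Compare A with B: -3 < -2, 1 < 6.
So B strictly dominates A for General Y; A is strictly dominated.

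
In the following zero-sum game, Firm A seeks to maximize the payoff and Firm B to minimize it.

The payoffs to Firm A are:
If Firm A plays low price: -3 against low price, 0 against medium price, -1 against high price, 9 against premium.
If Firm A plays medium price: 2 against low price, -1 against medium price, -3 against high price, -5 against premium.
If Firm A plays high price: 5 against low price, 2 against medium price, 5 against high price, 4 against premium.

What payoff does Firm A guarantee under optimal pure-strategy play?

2

Row minima: -3, -5, 2 → Firm A's maximin is 2.
Column maxima: 5, 2, 5, 9 → Firm B's minimax is 2.
They coincide at (high price, medium price), so the value is 2.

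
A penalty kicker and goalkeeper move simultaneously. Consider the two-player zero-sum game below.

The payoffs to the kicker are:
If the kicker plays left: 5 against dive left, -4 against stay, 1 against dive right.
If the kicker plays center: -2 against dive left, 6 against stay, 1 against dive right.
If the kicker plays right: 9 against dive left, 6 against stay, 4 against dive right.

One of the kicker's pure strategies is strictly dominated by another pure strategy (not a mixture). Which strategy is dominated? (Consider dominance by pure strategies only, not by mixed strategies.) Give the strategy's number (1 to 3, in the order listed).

Compare left with right: 9 > 5, 6 > -4, 4 > 1.
So right strictly dominates left for the kicker; left is strictly dominated.

1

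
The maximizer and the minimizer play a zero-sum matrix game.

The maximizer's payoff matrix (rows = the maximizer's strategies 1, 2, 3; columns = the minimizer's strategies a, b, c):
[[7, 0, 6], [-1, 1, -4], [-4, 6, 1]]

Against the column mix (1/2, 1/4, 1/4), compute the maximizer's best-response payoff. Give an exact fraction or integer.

1: (7)·(1/2) + (0)·(1/4) + (6)·(1/4) = 5.
2: (-1)·(1/2) + (1)·(1/4) + (-4)·(1/4) = -5/4.
3: (-4)·(1/2) + (6)·(1/4) + (1)·(1/4) = -1/4.
The best pure response is 1 with expected payoff 5.

5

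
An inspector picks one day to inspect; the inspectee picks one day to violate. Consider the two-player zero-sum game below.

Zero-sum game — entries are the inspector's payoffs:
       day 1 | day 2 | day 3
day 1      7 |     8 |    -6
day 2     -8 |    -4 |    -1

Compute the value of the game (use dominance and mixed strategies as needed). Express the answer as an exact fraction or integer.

-11/4

Column day 2 is strictly dominated by day 1 for the inspectee (it gives the inspector more in every row).
The remaining 2×2 game on (day 1, day 2) × (day 1, day 3) has no saddle point. Let the inspector play day 1 with probability p; indifference gives 7p − 8(1−p) = −6p − (1−p), so p = 7/20.
Similarly the inspectee's optimal q on day 1 is 1/4, and the value is 7·(1/4) + (-6)·(3/4) = -11/4.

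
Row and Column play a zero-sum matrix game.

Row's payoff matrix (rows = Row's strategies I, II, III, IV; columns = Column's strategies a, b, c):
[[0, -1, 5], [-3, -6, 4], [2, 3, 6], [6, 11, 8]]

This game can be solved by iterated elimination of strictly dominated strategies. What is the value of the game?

Column c is strictly dominated by a for Column (0<5, -3<4, 2<6, 6<8); eliminate c.
Row III is strictly dominated by row IV (6>2, 11>3); eliminate III.
Row I is strictly dominated by row IV (6>0, 11>-1); eliminate I.
Row II is strictly dominated by row IV (6>-3, 11>-6); eliminate II.
Column b is strictly dominated by a for Column (6<11); eliminate b.
Only (IV, a) remains, with payoff 6.

6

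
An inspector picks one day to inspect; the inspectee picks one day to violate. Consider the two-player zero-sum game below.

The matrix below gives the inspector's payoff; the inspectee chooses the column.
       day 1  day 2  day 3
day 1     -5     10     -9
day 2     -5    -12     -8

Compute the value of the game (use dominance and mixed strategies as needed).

-188/23

Column day 1 is strictly dominated by day 3 for the inspectee (it gives the inspector more in every row).
The remaining 2×2 game on (day 1, day 2) × (day 2, day 3) has no saddle point. Let the inspector play day 1 with probability p; indifference gives 10p − 12(1−p) = −9p − 8(1−p), so p = 4/23.
Similarly the inspectee's optimal q on day 2 is 1/23, and the value is 10·(1/23) + (-9)·(22/23) = -188/23.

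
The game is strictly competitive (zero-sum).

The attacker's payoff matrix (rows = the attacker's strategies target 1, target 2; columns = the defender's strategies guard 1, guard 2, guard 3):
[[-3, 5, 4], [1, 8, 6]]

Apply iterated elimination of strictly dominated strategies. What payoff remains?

1

Row target 1 is strictly dominated by row target 2 (1>-3, 8>5, 6>4); eliminate target 1.
Column guard 2 is strictly dominated by guard 1 for the defender (1<8); eliminate guard 2.
Column guard 3 is strictly dominated by guard 1 for the defender (1<6); eliminate guard 3.
Only (target 2, guard 1) remains, with payoff 1.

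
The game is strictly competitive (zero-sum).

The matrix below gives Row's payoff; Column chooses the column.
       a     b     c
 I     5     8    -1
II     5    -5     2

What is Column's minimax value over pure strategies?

The worst case (largest entry) in each column is a: 5, b: 8, c: 2.
The best (smallest) of these is 2.

2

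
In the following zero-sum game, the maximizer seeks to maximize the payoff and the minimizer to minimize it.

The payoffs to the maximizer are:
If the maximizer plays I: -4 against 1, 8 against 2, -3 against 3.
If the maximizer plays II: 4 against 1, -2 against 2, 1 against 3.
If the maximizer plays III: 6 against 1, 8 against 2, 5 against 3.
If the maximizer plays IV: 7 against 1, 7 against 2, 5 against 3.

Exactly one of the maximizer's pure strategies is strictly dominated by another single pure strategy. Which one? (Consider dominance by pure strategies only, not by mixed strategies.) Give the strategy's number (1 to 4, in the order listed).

Compare II with III: 6 > 4, 8 > -2, 5 > 1.
So III strictly dominates II for the maximizer; II is strictly dominated.

2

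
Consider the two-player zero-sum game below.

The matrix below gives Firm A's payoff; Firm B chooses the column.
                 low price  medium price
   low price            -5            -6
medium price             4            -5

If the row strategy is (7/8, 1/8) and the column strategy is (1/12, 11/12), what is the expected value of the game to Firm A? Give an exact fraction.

Against (1/12, 11/12), each row's expected payoff is low price: -71/12; medium price: -17/4.
Taking the (7/8, 1/8)-weighted average: (7/8)·(-71/12) + (1/8)·(-17/4) = -137/24.

-137/24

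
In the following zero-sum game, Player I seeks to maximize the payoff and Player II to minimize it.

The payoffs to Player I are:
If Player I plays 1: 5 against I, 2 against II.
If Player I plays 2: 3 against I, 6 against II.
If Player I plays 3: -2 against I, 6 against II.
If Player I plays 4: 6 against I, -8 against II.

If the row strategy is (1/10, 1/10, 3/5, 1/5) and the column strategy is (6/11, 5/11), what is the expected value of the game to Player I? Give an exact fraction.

Against (6/11, 5/11), each row's expected payoff is 1: 40/11; 2: 48/11; 3: 18/11; 4: -4/11.
Taking the (1/10, 1/10, 3/5, 1/5)-weighted average: (1/10)·(40/11) + (1/10)·(48/11) + (3/5)·(18/11) + (1/5)·(-4/11) = 94/55.

94/55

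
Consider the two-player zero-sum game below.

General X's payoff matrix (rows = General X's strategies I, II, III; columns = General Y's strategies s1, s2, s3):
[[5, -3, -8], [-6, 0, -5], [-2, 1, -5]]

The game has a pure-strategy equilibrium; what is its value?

-5

Row minima: -8, -6, -5 → General X's maximin is -5.
Column maxima: 5, 1, -5 → General Y's minimax is -5.
They coincide at (III, s3), so the value is -5.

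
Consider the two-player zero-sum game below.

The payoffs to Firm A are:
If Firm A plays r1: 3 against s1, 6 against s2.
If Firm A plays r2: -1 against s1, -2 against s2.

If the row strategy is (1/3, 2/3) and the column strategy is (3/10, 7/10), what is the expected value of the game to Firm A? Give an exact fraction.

Against (3/10, 7/10), each row's expected payoff is r1: 51/10; r2: -17/10.
Taking the (1/3, 2/3)-weighted average: (1/3)·(51/10) + (2/3)·(-17/10) = 17/30.

17/30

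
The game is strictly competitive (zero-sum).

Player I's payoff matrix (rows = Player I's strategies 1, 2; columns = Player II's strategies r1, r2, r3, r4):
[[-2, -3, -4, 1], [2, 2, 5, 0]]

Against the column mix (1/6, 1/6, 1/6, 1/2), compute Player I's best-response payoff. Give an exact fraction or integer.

3/2

1: (-2)·(1/6) + (-3)·(1/6) + (-4)·(1/6) + (1)·(1/2) = -1.
2: (2)·(1/6) + (2)·(1/6) + (5)·(1/6) + (0)·(1/2) = 3/2.
The best pure response is 2 with expected payoff 3/2.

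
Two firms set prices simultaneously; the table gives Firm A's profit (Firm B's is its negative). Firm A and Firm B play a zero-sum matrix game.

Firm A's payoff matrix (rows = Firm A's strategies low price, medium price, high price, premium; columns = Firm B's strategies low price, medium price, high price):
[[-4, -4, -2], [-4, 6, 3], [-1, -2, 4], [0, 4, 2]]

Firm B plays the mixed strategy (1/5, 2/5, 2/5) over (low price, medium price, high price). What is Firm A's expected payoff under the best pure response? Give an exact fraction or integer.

low price: (-4)·(1/5) + (-4)·(2/5) + (-2)·(2/5) = -16/5.
medium price: (-4)·(1/5) + (6)·(2/5) + (3)·(2/5) = 14/5.
high price: (-1)·(1/5) + (-2)·(2/5) + (4)·(2/5) = 3/5.
premium: (0)·(1/5) + (4)·(2/5) + (2)·(2/5) = 12/5.
The best pure response is medium price with expected payoff 14/5.

14/5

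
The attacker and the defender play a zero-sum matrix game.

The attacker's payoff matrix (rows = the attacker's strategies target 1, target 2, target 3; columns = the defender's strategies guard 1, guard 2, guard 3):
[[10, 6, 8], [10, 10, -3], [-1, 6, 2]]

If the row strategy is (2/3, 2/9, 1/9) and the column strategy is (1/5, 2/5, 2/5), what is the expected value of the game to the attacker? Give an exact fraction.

Against (1/5, 2/5, 2/5), each row's expected payoff is target 1: 38/5; target 2: 24/5; target 3: 3.
Taking the (2/3, 2/9, 1/9)-weighted average: (2/3)·(38/5) + (2/9)·(24/5) + (1/9)·(3) = 97/15.

97/15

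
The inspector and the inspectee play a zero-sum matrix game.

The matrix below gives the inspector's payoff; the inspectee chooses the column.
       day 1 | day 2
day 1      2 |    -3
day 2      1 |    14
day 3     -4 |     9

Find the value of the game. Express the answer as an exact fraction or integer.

Row day 3 is strictly dominated by row day 2, so the inspector never plays it.
The remaining 2×2 game on (day 1, day 2) × (day 1, day 2) has no saddle point. Let the inspector play day 1 with probability p; indifference gives 2p + (1−p) = −3p + 14(1−p), so p = 13/18.
Similarly the inspectee's optimal q on day 1 is 17/18, and the value is 2·(17/18) + (-3)·(1/18) = 31/18.

31/18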